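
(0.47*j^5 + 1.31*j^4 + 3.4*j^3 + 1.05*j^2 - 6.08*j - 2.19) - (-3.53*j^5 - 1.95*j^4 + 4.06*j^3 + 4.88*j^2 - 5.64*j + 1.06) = 4.0*j^5 + 3.26*j^4 - 0.66*j^3 - 3.83*j^2 - 0.44*j - 3.25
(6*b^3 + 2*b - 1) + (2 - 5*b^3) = b^3 + 2*b + 1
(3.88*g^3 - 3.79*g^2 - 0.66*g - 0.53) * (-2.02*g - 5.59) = -7.8376*g^4 - 14.0334*g^3 + 22.5193*g^2 + 4.76*g + 2.9627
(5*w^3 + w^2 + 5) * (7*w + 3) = 35*w^4 + 22*w^3 + 3*w^2 + 35*w + 15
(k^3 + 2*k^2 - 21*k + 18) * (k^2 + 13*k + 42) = k^5 + 15*k^4 + 47*k^3 - 171*k^2 - 648*k + 756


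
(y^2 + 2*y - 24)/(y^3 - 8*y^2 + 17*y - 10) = (y^2 + 2*y - 24)/(y^3 - 8*y^2 + 17*y - 10)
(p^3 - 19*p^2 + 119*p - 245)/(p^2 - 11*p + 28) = (p^2 - 12*p + 35)/(p - 4)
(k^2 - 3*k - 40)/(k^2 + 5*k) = (k - 8)/k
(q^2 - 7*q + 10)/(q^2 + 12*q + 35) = (q^2 - 7*q + 10)/(q^2 + 12*q + 35)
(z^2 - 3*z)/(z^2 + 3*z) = (z - 3)/(z + 3)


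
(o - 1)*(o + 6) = o^2 + 5*o - 6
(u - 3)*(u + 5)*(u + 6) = u^3 + 8*u^2 - 3*u - 90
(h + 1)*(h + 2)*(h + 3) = h^3 + 6*h^2 + 11*h + 6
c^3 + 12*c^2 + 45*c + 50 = (c + 2)*(c + 5)^2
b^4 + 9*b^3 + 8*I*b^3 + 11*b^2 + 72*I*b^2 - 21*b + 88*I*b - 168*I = (b - 1)*(b + 3)*(b + 7)*(b + 8*I)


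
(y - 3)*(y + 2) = y^2 - y - 6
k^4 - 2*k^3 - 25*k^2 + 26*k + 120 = (k - 5)*(k - 3)*(k + 2)*(k + 4)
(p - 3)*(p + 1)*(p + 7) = p^3 + 5*p^2 - 17*p - 21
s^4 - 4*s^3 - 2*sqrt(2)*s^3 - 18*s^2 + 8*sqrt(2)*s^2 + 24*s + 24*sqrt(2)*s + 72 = (s - 6)*(s + 2)*(s - 3*sqrt(2))*(s + sqrt(2))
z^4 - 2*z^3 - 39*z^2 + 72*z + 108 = (z - 6)*(z - 3)*(z + 1)*(z + 6)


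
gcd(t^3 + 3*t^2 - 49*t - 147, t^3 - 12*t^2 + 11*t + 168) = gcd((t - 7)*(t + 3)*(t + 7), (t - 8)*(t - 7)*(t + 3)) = t^2 - 4*t - 21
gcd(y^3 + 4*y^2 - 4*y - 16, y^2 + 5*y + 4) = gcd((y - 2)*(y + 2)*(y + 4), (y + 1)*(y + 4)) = y + 4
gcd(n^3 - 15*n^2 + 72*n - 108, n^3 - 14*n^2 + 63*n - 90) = n^2 - 9*n + 18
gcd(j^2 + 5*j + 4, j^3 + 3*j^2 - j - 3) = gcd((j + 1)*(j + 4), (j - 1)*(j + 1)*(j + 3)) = j + 1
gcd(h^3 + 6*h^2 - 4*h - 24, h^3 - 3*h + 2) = h + 2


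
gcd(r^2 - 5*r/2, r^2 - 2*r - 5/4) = r - 5/2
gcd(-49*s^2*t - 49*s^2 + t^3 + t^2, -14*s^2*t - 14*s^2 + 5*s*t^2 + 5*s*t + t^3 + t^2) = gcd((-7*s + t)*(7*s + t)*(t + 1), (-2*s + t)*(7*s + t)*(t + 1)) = 7*s*t + 7*s + t^2 + t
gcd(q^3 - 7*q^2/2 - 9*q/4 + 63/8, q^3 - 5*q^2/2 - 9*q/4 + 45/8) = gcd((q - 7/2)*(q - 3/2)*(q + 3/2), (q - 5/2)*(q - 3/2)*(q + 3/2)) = q^2 - 9/4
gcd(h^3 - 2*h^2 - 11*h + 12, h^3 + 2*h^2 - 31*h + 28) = h^2 - 5*h + 4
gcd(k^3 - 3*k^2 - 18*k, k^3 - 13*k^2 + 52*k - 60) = k - 6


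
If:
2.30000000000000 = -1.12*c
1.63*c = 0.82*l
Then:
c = -2.05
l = -4.08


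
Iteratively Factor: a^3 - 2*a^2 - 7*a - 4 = (a + 1)*(a^2 - 3*a - 4) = (a + 1)^2*(a - 4)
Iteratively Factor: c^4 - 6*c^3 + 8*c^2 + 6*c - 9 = (c + 1)*(c^3 - 7*c^2 + 15*c - 9) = (c - 3)*(c + 1)*(c^2 - 4*c + 3) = (c - 3)^2*(c + 1)*(c - 1)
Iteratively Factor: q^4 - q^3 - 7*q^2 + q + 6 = (q - 3)*(q^3 + 2*q^2 - q - 2) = (q - 3)*(q + 1)*(q^2 + q - 2) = (q - 3)*(q + 1)*(q + 2)*(q - 1)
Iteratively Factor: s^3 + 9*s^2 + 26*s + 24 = (s + 2)*(s^2 + 7*s + 12) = (s + 2)*(s + 4)*(s + 3)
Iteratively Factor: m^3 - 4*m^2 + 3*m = (m)*(m^2 - 4*m + 3) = m*(m - 3)*(m - 1)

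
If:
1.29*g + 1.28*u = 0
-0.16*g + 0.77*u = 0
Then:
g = 0.00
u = 0.00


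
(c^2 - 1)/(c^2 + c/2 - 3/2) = 2*(c + 1)/(2*c + 3)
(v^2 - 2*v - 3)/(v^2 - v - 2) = (v - 3)/(v - 2)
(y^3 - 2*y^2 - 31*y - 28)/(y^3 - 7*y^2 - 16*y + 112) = (y + 1)/(y - 4)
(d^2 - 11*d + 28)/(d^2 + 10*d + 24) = (d^2 - 11*d + 28)/(d^2 + 10*d + 24)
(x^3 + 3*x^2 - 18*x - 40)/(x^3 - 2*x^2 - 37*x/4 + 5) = 4*(x^2 + 7*x + 10)/(4*x^2 + 8*x - 5)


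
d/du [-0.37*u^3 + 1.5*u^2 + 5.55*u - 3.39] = -1.11*u^2 + 3.0*u + 5.55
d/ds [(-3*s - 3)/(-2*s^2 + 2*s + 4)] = -3/(2*s^2 - 8*s + 8)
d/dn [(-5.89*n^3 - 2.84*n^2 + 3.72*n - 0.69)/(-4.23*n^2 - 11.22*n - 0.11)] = (24.9147*n^4 + 132.1716*n^3 + 49.5441*n^2 - 5.2126*n - 8.151)/(17.8929*n^4 + 94.9212*n^3 + 126.819*n^2 + 2.4684*n + 0.0121)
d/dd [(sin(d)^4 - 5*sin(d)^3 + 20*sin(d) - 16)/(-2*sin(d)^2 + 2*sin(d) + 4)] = (-sin(d)^3 + 3*sin(d) + 7)*cos(d)/(sin(d) + 1)^2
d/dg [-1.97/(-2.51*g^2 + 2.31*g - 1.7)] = (4.5507 - 9.8894*g)/(2.51*g^2 - 2.31*g + 1.7)^2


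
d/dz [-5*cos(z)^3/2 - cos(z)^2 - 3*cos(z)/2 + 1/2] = (15*cos(z)^2 + 4*cos(z) + 3)*sin(z)/2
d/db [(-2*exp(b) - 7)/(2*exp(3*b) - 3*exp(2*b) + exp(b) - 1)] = ((2*exp(b) + 7)*(6*exp(2*b) - 6*exp(b) + 1) - 4*exp(3*b) + 6*exp(2*b) - 2*exp(b) + 2)*exp(b)/(2*exp(3*b) - 3*exp(2*b) + exp(b) - 1)^2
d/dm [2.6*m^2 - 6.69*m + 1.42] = 5.2*m - 6.69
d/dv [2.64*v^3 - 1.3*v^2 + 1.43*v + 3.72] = 7.92*v^2 - 2.6*v + 1.43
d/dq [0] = 0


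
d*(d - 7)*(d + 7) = d^3 - 49*d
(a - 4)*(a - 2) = a^2 - 6*a + 8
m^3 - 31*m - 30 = (m - 6)*(m + 1)*(m + 5)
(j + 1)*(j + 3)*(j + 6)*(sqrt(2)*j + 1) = sqrt(2)*j^4 + j^3 + 10*sqrt(2)*j^3 + 10*j^2 + 27*sqrt(2)*j^2 + 18*sqrt(2)*j + 27*j + 18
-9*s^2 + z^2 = (-3*s + z)*(3*s + z)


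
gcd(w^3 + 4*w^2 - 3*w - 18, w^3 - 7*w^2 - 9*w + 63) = w + 3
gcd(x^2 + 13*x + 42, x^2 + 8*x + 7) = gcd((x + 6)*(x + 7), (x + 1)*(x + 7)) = x + 7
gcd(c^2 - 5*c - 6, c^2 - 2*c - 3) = c + 1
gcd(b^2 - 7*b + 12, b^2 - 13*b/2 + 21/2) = b - 3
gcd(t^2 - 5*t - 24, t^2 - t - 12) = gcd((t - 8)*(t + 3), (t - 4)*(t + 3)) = t + 3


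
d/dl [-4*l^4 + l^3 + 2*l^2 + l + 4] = -16*l^3 + 3*l^2 + 4*l + 1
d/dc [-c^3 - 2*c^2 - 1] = c*(-3*c - 4)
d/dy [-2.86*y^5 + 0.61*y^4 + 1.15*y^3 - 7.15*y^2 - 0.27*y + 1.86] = -14.3*y^4 + 2.44*y^3 + 3.45*y^2 - 14.3*y - 0.27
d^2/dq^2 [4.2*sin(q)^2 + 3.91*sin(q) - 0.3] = -3.91*sin(q) + 8.4*cos(2*q)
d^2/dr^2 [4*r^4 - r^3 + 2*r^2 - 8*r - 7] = 48*r^2 - 6*r + 4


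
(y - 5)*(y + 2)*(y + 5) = y^3 + 2*y^2 - 25*y - 50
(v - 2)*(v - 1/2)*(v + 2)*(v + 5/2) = v^4 + 2*v^3 - 21*v^2/4 - 8*v + 5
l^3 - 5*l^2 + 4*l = l*(l - 4)*(l - 1)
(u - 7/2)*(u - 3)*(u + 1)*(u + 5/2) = u^4 - 3*u^3 - 39*u^2/4 + 41*u/2 + 105/4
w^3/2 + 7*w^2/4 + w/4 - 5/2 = (w/2 + 1)*(w - 1)*(w + 5/2)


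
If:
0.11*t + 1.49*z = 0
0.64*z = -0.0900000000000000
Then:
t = 1.90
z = -0.14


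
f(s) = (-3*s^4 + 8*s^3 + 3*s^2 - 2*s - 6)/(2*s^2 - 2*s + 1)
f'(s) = (2 - 4*s)*(-3*s^4 + 8*s^3 + 3*s^2 - 2*s - 6)/(2*s^2 - 2*s + 1)^2 + (-12*s^3 + 24*s^2 + 6*s - 2)/(2*s^2 - 2*s + 1) = 2*(-6*s^5 + 17*s^4 - 22*s^3 + 11*s^2 + 15*s - 7)/(4*s^4 - 8*s^3 + 8*s^2 - 4*s + 1)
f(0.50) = -10.88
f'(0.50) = 11.00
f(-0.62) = -1.98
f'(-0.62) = -0.83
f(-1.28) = -3.42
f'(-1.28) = 4.46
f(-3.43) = -22.36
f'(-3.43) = 12.50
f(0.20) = -9.15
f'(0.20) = -16.05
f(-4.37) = -35.50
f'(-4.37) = 15.44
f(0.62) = -8.74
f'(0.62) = 23.23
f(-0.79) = -2.00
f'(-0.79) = 1.00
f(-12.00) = -241.48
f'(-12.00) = 38.48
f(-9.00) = -139.56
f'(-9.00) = 29.46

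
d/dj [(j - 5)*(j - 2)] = 2*j - 7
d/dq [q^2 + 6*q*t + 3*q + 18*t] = 2*q + 6*t + 3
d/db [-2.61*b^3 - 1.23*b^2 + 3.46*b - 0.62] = -7.83*b^2 - 2.46*b + 3.46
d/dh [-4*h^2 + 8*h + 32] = 8 - 8*h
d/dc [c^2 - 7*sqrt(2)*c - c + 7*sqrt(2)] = 2*c - 7*sqrt(2) - 1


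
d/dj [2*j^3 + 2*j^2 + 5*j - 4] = 6*j^2 + 4*j + 5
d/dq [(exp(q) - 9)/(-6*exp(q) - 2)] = -14*exp(q)/(3*exp(q) + 1)^2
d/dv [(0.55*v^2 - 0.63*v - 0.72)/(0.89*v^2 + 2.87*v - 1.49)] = (2.1392*v^2 - 0.3574*v + 3.0051)/(0.7921*v^4 + 5.1086*v^3 + 5.5847*v^2 - 8.5526*v + 2.2201)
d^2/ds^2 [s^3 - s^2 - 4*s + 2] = 6*s - 2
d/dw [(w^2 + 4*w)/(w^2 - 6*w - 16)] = 2*(-5*w^2 - 16*w - 32)/(w^4 - 12*w^3 + 4*w^2 + 192*w + 256)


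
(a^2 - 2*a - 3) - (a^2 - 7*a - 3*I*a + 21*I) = 5*a + 3*I*a - 3 - 21*I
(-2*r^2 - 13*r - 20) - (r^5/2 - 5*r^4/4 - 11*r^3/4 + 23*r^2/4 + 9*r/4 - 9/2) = -r^5/2 + 5*r^4/4 + 11*r^3/4 - 31*r^2/4 - 61*r/4 - 31/2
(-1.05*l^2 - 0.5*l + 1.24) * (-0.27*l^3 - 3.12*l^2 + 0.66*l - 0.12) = 0.2835*l^5 + 3.411*l^4 + 0.5322*l^3 - 4.0728*l^2 + 0.8784*l - 0.1488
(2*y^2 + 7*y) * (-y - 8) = -2*y^3 - 23*y^2 - 56*y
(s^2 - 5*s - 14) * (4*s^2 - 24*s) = 4*s^4 - 44*s^3 + 64*s^2 + 336*s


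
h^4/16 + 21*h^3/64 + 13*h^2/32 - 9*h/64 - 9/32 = (h/4 + 1/4)*(h/4 + 1/2)*(h - 3/4)*(h + 3)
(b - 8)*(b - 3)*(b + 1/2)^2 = b^4 - 10*b^3 + 53*b^2/4 + 85*b/4 + 6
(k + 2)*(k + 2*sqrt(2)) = k^2 + 2*k + 2*sqrt(2)*k + 4*sqrt(2)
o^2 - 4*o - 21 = (o - 7)*(o + 3)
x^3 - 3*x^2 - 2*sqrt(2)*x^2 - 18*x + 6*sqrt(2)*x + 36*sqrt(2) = (x - 6)*(x + 3)*(x - 2*sqrt(2))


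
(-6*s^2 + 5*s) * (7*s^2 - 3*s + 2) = -42*s^4 + 53*s^3 - 27*s^2 + 10*s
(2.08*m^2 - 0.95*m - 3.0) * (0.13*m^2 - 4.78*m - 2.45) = 0.2704*m^4 - 10.0659*m^3 - 0.945*m^2 + 16.6675*m + 7.35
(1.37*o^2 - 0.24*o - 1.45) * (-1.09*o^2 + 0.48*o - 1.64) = -1.4933*o^4 + 0.9192*o^3 - 0.7815*o^2 - 0.3024*o + 2.378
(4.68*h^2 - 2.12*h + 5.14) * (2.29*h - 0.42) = 10.7172*h^3 - 6.8204*h^2 + 12.661*h - 2.1588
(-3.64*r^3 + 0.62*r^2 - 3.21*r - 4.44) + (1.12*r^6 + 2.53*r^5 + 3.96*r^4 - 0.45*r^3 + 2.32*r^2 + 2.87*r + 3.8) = 1.12*r^6 + 2.53*r^5 + 3.96*r^4 - 4.09*r^3 + 2.94*r^2 - 0.34*r - 0.640000000000001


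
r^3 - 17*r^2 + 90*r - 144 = (r - 8)*(r - 6)*(r - 3)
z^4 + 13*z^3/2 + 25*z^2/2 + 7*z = z*(z + 1)*(z + 2)*(z + 7/2)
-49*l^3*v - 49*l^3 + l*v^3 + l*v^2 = (-7*l + v)*(7*l + v)*(l*v + l)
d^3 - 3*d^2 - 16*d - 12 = (d - 6)*(d + 1)*(d + 2)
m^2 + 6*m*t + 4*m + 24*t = (m + 4)*(m + 6*t)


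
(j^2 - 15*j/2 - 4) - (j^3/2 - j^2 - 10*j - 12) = -j^3/2 + 2*j^2 + 5*j/2 + 8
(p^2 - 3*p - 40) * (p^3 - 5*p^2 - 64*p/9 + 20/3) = p^5 - 8*p^4 - 289*p^3/9 + 228*p^2 + 2380*p/9 - 800/3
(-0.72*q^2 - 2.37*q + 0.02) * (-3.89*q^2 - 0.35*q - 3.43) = 2.8008*q^4 + 9.4713*q^3 + 3.2213*q^2 + 8.1221*q - 0.0686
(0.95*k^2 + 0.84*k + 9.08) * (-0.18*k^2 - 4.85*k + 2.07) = -0.171*k^4 - 4.7587*k^3 - 3.7419*k^2 - 42.2992*k + 18.7956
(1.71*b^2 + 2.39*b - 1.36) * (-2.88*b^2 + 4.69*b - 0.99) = -4.9248*b^4 + 1.1367*b^3 + 13.433*b^2 - 8.7445*b + 1.3464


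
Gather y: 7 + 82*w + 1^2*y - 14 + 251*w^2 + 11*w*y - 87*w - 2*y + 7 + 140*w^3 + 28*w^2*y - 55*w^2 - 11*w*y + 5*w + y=140*w^3 + 28*w^2*y + 196*w^2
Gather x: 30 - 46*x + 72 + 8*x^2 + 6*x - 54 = 8*x^2 - 40*x + 48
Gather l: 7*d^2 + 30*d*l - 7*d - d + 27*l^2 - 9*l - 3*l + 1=7*d^2 - 8*d + 27*l^2 + l*(30*d - 12) + 1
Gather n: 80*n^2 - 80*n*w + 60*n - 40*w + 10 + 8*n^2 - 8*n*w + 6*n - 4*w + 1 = 88*n^2 + n*(66 - 88*w) - 44*w + 11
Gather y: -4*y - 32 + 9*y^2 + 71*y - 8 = 9*y^2 + 67*y - 40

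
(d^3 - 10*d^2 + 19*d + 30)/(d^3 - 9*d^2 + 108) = (d^2 - 4*d - 5)/(d^2 - 3*d - 18)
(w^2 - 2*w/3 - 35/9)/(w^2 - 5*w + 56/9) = (3*w + 5)/(3*w - 8)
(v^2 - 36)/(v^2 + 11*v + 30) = (v - 6)/(v + 5)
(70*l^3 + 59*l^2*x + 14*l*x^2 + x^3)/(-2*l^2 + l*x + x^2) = (35*l^2 + 12*l*x + x^2)/(-l + x)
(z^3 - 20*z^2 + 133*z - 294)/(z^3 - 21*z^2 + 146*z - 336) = (z - 7)/(z - 8)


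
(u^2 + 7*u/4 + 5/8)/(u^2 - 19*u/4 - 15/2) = (u + 1/2)/(u - 6)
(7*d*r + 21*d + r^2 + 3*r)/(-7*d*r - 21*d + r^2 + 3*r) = (7*d + r)/(-7*d + r)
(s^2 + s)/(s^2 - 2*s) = (s + 1)/(s - 2)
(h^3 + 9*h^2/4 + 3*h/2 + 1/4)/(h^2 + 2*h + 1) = h + 1/4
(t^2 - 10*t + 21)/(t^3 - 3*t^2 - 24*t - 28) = (t - 3)/(t^2 + 4*t + 4)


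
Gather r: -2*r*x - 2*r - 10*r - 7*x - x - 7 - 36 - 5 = r*(-2*x - 12) - 8*x - 48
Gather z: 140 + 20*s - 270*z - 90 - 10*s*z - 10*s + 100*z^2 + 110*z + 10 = 10*s + 100*z^2 + z*(-10*s - 160) + 60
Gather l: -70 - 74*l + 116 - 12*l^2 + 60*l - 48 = -12*l^2 - 14*l - 2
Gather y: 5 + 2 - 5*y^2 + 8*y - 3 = -5*y^2 + 8*y + 4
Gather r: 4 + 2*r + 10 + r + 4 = 3*r + 18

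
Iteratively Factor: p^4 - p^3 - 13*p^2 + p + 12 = (p + 1)*(p^3 - 2*p^2 - 11*p + 12) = (p + 1)*(p + 3)*(p^2 - 5*p + 4) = (p - 4)*(p + 1)*(p + 3)*(p - 1)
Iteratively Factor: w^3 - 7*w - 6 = (w - 3)*(w^2 + 3*w + 2) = (w - 3)*(w + 1)*(w + 2)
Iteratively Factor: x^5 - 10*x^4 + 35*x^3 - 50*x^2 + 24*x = (x - 4)*(x^4 - 6*x^3 + 11*x^2 - 6*x) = (x - 4)*(x - 2)*(x^3 - 4*x^2 + 3*x) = (x - 4)*(x - 3)*(x - 2)*(x^2 - x) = (x - 4)*(x - 3)*(x - 2)*(x - 1)*(x)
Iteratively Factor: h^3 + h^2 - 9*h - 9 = (h + 3)*(h^2 - 2*h - 3) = (h - 3)*(h + 3)*(h + 1)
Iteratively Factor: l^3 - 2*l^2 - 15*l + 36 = (l - 3)*(l^2 + l - 12) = (l - 3)*(l + 4)*(l - 3)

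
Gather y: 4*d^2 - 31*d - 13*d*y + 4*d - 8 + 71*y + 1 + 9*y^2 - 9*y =4*d^2 - 27*d + 9*y^2 + y*(62 - 13*d) - 7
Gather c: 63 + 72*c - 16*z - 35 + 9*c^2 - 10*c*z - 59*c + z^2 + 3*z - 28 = 9*c^2 + c*(13 - 10*z) + z^2 - 13*z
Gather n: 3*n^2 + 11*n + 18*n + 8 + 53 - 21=3*n^2 + 29*n + 40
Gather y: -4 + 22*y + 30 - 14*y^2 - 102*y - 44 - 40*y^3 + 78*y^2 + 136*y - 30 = -40*y^3 + 64*y^2 + 56*y - 48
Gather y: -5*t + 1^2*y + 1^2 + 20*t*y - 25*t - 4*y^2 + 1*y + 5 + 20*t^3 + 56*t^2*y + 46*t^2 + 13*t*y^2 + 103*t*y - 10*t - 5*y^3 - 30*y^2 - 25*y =20*t^3 + 46*t^2 - 40*t - 5*y^3 + y^2*(13*t - 34) + y*(56*t^2 + 123*t - 23) + 6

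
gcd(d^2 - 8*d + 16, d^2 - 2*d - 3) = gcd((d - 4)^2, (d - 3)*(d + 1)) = 1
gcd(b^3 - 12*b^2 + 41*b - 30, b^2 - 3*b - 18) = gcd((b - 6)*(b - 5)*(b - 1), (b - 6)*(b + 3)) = b - 6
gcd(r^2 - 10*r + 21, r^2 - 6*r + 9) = r - 3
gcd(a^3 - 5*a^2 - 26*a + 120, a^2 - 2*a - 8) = a - 4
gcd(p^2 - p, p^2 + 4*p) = p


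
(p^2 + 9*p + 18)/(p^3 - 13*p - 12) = (p + 6)/(p^2 - 3*p - 4)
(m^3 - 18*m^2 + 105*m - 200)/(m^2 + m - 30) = (m^2 - 13*m + 40)/(m + 6)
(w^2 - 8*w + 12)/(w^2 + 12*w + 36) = (w^2 - 8*w + 12)/(w^2 + 12*w + 36)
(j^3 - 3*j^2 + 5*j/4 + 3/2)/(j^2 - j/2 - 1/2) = (j^2 - 7*j/2 + 3)/(j - 1)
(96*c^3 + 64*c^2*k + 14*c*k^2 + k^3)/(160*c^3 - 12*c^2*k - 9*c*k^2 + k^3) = (24*c^2 + 10*c*k + k^2)/(40*c^2 - 13*c*k + k^2)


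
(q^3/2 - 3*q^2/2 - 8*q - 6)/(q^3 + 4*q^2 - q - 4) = (q^2 - 4*q - 12)/(2*(q^2 + 3*q - 4))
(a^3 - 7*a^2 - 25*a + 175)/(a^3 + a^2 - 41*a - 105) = (a - 5)/(a + 3)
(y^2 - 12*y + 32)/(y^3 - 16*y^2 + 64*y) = (y - 4)/(y*(y - 8))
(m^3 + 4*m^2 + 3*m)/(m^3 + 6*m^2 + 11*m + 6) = m/(m + 2)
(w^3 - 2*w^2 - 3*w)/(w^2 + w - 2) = w*(w^2 - 2*w - 3)/(w^2 + w - 2)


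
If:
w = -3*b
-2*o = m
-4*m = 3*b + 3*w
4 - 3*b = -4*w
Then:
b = 4/15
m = 2/5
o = -1/5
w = -4/5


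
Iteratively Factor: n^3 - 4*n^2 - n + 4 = (n - 4)*(n^2 - 1) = (n - 4)*(n + 1)*(n - 1)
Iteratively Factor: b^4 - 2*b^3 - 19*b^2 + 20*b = (b)*(b^3 - 2*b^2 - 19*b + 20) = b*(b + 4)*(b^2 - 6*b + 5) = b*(b - 1)*(b + 4)*(b - 5)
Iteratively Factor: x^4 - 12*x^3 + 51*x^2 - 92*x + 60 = (x - 2)*(x^3 - 10*x^2 + 31*x - 30) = (x - 5)*(x - 2)*(x^2 - 5*x + 6) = (x - 5)*(x - 3)*(x - 2)*(x - 2)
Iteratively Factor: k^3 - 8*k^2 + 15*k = (k - 5)*(k^2 - 3*k) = (k - 5)*(k - 3)*(k)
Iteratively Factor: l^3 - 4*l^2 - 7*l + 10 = (l - 5)*(l^2 + l - 2) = (l - 5)*(l - 1)*(l + 2)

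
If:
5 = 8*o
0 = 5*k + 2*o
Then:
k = -1/4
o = 5/8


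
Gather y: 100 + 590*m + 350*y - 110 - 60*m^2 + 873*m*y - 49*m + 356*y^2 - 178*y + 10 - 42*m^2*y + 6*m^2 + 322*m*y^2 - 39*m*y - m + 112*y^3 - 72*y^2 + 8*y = -54*m^2 + 540*m + 112*y^3 + y^2*(322*m + 284) + y*(-42*m^2 + 834*m + 180)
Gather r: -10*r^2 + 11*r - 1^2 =-10*r^2 + 11*r - 1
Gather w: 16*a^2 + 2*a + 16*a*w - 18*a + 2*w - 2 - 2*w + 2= 16*a^2 + 16*a*w - 16*a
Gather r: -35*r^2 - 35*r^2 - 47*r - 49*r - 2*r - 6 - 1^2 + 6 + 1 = -70*r^2 - 98*r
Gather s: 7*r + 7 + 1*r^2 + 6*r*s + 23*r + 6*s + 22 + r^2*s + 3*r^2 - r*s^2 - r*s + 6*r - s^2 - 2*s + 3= 4*r^2 + 36*r + s^2*(-r - 1) + s*(r^2 + 5*r + 4) + 32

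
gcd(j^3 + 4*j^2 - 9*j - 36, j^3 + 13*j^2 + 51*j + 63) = j + 3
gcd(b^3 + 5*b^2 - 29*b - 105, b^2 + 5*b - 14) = b + 7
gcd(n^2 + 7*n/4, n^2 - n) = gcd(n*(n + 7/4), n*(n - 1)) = n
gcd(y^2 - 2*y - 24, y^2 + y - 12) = y + 4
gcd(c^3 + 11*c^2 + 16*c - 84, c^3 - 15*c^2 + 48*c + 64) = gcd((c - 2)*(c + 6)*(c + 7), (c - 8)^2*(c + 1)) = 1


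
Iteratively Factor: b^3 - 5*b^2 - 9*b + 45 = (b - 3)*(b^2 - 2*b - 15) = (b - 3)*(b + 3)*(b - 5)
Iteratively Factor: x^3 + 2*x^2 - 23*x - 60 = (x - 5)*(x^2 + 7*x + 12) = (x - 5)*(x + 4)*(x + 3)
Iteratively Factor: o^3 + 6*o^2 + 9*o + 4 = (o + 1)*(o^2 + 5*o + 4) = (o + 1)*(o + 4)*(o + 1)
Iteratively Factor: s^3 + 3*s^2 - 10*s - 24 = (s + 2)*(s^2 + s - 12) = (s - 3)*(s + 2)*(s + 4)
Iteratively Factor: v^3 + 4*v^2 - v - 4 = (v - 1)*(v^2 + 5*v + 4) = (v - 1)*(v + 4)*(v + 1)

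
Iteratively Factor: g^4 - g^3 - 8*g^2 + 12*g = (g - 2)*(g^3 + g^2 - 6*g) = g*(g - 2)*(g^2 + g - 6) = g*(g - 2)*(g + 3)*(g - 2)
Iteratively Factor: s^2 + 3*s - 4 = (s + 4)*(s - 1)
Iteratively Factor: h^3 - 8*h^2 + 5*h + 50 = (h - 5)*(h^2 - 3*h - 10) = (h - 5)*(h + 2)*(h - 5)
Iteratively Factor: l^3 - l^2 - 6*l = (l + 2)*(l^2 - 3*l) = (l - 3)*(l + 2)*(l)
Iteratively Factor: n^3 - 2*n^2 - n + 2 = (n + 1)*(n^2 - 3*n + 2) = (n - 2)*(n + 1)*(n - 1)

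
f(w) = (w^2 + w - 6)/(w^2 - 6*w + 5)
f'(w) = (6 - 2*w)*(w^2 + w - 6)/(w^2 - 6*w + 5)^2 + (2*w + 1)/(w^2 - 6*w + 5) = (-7*w^2 + 22*w - 31)/(w^4 - 12*w^3 + 46*w^2 - 60*w + 25)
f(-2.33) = -0.12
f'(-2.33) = -0.20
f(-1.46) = -0.34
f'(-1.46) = -0.31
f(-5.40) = 0.27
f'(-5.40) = -0.08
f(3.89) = -4.06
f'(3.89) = -4.99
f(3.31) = -2.12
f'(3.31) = -2.29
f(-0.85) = -0.57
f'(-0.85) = -0.47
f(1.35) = 2.21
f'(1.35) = -8.61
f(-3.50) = 0.07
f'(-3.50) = -0.13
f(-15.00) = 0.64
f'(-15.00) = -0.02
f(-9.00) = 0.47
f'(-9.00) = -0.04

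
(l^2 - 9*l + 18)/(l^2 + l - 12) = (l - 6)/(l + 4)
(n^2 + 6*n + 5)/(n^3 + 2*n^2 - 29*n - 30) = (n + 5)/(n^2 + n - 30)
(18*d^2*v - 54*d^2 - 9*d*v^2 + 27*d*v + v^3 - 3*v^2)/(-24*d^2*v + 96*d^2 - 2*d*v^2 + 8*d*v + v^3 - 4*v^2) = (-3*d*v + 9*d + v^2 - 3*v)/(4*d*v - 16*d + v^2 - 4*v)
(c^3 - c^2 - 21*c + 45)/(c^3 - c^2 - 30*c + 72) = (c^2 + 2*c - 15)/(c^2 + 2*c - 24)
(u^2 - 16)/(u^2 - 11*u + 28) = (u + 4)/(u - 7)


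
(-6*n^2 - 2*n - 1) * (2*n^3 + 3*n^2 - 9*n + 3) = -12*n^5 - 22*n^4 + 46*n^3 - 3*n^2 + 3*n - 3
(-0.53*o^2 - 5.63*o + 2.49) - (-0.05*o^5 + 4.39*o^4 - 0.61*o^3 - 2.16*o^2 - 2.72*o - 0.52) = 0.05*o^5 - 4.39*o^4 + 0.61*o^3 + 1.63*o^2 - 2.91*o + 3.01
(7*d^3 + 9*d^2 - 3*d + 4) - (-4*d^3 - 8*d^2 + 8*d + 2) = 11*d^3 + 17*d^2 - 11*d + 2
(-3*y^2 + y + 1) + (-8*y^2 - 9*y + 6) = -11*y^2 - 8*y + 7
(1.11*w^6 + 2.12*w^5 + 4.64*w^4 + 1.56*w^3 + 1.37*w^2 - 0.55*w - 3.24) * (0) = 0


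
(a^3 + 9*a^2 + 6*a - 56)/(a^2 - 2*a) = a + 11 + 28/a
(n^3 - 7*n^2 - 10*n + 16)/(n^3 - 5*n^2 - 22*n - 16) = (n - 1)/(n + 1)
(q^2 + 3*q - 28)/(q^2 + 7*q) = (q - 4)/q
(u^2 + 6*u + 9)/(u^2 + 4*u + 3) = (u + 3)/(u + 1)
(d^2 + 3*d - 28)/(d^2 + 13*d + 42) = (d - 4)/(d + 6)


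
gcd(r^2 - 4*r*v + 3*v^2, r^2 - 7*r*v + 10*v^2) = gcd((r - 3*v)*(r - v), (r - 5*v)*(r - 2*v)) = 1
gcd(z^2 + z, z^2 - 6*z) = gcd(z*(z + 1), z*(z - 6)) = z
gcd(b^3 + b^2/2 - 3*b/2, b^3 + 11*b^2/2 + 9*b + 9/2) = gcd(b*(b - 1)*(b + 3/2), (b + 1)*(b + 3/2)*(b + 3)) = b + 3/2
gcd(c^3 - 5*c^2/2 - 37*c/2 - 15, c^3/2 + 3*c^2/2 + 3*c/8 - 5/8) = c^2 + 7*c/2 + 5/2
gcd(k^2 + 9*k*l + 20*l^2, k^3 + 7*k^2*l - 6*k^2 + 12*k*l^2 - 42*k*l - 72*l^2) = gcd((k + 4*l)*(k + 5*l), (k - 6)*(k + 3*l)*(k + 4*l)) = k + 4*l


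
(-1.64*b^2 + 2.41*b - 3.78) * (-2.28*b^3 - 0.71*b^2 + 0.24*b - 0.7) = 3.7392*b^5 - 4.3304*b^4 + 6.5137*b^3 + 4.4102*b^2 - 2.5942*b + 2.646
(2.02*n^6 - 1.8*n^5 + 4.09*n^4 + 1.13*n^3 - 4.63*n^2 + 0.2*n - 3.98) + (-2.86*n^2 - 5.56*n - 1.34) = 2.02*n^6 - 1.8*n^5 + 4.09*n^4 + 1.13*n^3 - 7.49*n^2 - 5.36*n - 5.32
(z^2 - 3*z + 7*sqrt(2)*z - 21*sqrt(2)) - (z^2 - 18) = -3*z + 7*sqrt(2)*z - 21*sqrt(2) + 18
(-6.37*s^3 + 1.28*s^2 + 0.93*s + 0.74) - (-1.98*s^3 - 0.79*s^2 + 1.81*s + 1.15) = -4.39*s^3 + 2.07*s^2 - 0.88*s - 0.41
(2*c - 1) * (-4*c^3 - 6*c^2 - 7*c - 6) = -8*c^4 - 8*c^3 - 8*c^2 - 5*c + 6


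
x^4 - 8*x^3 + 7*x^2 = x^2*(x - 7)*(x - 1)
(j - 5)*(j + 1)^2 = j^3 - 3*j^2 - 9*j - 5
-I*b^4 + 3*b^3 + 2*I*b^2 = b^2*(b + 2*I)*(-I*b + 1)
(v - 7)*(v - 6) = v^2 - 13*v + 42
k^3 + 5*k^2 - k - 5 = (k - 1)*(k + 1)*(k + 5)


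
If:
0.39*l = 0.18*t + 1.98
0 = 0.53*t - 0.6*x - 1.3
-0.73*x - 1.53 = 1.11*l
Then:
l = 2.85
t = -4.83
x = -6.43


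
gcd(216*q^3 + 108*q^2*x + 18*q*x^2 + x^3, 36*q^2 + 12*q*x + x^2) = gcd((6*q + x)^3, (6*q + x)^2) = 36*q^2 + 12*q*x + x^2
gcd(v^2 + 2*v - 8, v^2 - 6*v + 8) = v - 2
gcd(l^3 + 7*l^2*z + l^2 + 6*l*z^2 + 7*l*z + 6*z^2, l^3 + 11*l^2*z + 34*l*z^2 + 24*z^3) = l^2 + 7*l*z + 6*z^2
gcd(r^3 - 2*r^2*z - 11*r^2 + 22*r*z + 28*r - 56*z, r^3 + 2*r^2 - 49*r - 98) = r - 7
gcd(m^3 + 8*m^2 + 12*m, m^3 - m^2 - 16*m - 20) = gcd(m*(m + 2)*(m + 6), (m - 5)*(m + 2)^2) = m + 2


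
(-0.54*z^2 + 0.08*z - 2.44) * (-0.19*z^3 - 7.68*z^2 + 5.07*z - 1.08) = 0.1026*z^5 + 4.132*z^4 - 2.8886*z^3 + 19.728*z^2 - 12.4572*z + 2.6352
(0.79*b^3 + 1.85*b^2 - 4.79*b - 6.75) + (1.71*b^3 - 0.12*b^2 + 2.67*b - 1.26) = 2.5*b^3 + 1.73*b^2 - 2.12*b - 8.01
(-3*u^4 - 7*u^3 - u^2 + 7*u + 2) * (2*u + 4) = -6*u^5 - 26*u^4 - 30*u^3 + 10*u^2 + 32*u + 8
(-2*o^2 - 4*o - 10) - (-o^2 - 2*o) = -o^2 - 2*o - 10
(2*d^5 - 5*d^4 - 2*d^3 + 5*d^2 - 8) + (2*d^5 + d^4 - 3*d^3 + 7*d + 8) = 4*d^5 - 4*d^4 - 5*d^3 + 5*d^2 + 7*d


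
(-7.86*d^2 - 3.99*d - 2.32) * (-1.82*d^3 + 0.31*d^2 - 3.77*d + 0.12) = 14.3052*d^5 + 4.8252*d^4 + 32.6177*d^3 + 13.3799*d^2 + 8.2676*d - 0.2784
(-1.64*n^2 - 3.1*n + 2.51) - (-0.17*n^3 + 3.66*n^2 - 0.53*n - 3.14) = 0.17*n^3 - 5.3*n^2 - 2.57*n + 5.65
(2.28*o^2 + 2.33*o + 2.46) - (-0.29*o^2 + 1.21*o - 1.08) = 2.57*o^2 + 1.12*o + 3.54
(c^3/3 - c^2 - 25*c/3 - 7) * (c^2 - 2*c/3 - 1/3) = c^5/3 - 11*c^4/9 - 70*c^3/9 - 10*c^2/9 + 67*c/9 + 7/3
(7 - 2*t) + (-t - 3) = 4 - 3*t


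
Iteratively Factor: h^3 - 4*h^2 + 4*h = (h - 2)*(h^2 - 2*h) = h*(h - 2)*(h - 2)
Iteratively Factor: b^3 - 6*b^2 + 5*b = (b)*(b^2 - 6*b + 5) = b*(b - 1)*(b - 5)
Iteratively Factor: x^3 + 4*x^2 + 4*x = (x + 2)*(x^2 + 2*x) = x*(x + 2)*(x + 2)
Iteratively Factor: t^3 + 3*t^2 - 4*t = (t)*(t^2 + 3*t - 4) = t*(t + 4)*(t - 1)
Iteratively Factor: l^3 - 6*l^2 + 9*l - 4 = (l - 1)*(l^2 - 5*l + 4) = (l - 1)^2*(l - 4)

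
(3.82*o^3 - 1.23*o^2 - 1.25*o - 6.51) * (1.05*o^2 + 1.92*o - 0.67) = 4.011*o^5 + 6.0429*o^4 - 6.2335*o^3 - 8.4114*o^2 - 11.6617*o + 4.3617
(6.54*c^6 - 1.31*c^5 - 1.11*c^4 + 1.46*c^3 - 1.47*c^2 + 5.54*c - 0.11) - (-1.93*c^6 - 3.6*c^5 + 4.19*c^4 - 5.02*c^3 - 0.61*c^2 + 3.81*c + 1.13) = 8.47*c^6 + 2.29*c^5 - 5.3*c^4 + 6.48*c^3 - 0.86*c^2 + 1.73*c - 1.24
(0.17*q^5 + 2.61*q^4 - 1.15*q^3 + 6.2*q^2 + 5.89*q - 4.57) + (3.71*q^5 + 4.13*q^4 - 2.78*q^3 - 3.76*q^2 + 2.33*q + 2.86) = 3.88*q^5 + 6.74*q^4 - 3.93*q^3 + 2.44*q^2 + 8.22*q - 1.71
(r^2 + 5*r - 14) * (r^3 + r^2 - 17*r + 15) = r^5 + 6*r^4 - 26*r^3 - 84*r^2 + 313*r - 210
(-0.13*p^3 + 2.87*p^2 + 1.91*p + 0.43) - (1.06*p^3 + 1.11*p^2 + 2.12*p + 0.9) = -1.19*p^3 + 1.76*p^2 - 0.21*p - 0.47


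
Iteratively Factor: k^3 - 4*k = (k)*(k^2 - 4) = k*(k + 2)*(k - 2)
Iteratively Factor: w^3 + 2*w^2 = (w)*(w^2 + 2*w) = w^2*(w + 2)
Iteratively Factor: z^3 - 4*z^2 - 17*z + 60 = (z + 4)*(z^2 - 8*z + 15) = (z - 5)*(z + 4)*(z - 3)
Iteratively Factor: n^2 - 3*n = (n - 3)*(n)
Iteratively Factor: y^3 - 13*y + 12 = (y - 1)*(y^2 + y - 12) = (y - 3)*(y - 1)*(y + 4)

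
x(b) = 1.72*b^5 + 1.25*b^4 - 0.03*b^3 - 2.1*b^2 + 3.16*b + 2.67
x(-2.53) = -145.36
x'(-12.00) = 169730.20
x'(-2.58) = 308.58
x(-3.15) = -437.55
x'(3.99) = 2482.24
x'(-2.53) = 284.59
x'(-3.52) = 1119.05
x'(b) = 8.6*b^4 + 5.0*b^3 - 0.09*b^2 - 4.2*b + 3.16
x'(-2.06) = 122.59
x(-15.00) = -1243259.73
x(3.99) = 2036.13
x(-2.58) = -160.18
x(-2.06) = -53.79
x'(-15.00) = 418545.91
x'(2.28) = 284.78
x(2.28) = 138.36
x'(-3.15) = 705.94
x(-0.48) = 0.70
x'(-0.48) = 5.06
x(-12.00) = -402356.85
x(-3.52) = -770.75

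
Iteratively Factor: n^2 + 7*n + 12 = (n + 3)*(n + 4)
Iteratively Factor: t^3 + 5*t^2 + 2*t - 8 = (t - 1)*(t^2 + 6*t + 8) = (t - 1)*(t + 4)*(t + 2)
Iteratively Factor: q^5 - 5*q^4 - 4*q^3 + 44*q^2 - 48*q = (q - 4)*(q^4 - q^3 - 8*q^2 + 12*q) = q*(q - 4)*(q^3 - q^2 - 8*q + 12) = q*(q - 4)*(q - 2)*(q^2 + q - 6) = q*(q - 4)*(q - 2)*(q + 3)*(q - 2)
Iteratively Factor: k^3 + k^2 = (k)*(k^2 + k) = k^2*(k + 1)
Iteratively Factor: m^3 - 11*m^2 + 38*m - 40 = (m - 5)*(m^2 - 6*m + 8) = (m - 5)*(m - 2)*(m - 4)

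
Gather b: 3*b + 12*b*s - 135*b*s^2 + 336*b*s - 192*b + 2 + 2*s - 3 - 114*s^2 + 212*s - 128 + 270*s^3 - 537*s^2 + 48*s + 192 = b*(-135*s^2 + 348*s - 189) + 270*s^3 - 651*s^2 + 262*s + 63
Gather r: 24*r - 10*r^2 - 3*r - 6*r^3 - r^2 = -6*r^3 - 11*r^2 + 21*r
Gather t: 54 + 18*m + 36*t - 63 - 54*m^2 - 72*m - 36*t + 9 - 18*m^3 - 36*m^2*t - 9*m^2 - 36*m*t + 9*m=-18*m^3 - 63*m^2 - 45*m + t*(-36*m^2 - 36*m)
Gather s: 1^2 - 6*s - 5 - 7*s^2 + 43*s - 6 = -7*s^2 + 37*s - 10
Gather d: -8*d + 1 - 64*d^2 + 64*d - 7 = -64*d^2 + 56*d - 6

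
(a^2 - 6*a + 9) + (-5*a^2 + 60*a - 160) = -4*a^2 + 54*a - 151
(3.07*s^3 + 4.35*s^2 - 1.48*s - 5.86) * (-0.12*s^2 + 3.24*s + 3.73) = -0.3684*s^5 + 9.4248*s^4 + 25.7227*s^3 + 12.1335*s^2 - 24.5068*s - 21.8578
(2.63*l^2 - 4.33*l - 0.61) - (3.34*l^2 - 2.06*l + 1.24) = -0.71*l^2 - 2.27*l - 1.85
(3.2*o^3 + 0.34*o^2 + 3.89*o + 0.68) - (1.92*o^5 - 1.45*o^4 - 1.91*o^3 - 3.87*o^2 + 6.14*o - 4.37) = -1.92*o^5 + 1.45*o^4 + 5.11*o^3 + 4.21*o^2 - 2.25*o + 5.05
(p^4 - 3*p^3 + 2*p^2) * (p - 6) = p^5 - 9*p^4 + 20*p^3 - 12*p^2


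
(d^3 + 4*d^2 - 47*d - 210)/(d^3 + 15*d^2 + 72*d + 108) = (d^2 - 2*d - 35)/(d^2 + 9*d + 18)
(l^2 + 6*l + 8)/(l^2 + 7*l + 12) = (l + 2)/(l + 3)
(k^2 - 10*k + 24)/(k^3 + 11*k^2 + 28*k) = (k^2 - 10*k + 24)/(k*(k^2 + 11*k + 28))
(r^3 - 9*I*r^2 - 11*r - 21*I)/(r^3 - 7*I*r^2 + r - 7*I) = (r - 3*I)/(r - I)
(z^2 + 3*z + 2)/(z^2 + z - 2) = (z + 1)/(z - 1)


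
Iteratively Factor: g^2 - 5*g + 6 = (g - 2)*(g - 3)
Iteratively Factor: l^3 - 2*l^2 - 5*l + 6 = (l - 3)*(l^2 + l - 2) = (l - 3)*(l + 2)*(l - 1)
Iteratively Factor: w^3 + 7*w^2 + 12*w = (w)*(w^2 + 7*w + 12) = w*(w + 4)*(w + 3)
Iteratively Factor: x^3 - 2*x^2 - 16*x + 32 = (x + 4)*(x^2 - 6*x + 8) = (x - 4)*(x + 4)*(x - 2)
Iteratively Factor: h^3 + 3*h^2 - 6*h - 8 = (h + 1)*(h^2 + 2*h - 8) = (h - 2)*(h + 1)*(h + 4)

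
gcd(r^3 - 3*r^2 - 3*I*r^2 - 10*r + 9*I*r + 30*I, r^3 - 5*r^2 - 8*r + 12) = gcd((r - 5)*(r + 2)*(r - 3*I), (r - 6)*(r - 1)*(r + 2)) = r + 2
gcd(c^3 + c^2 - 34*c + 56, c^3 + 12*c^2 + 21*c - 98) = c^2 + 5*c - 14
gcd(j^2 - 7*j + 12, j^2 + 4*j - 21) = j - 3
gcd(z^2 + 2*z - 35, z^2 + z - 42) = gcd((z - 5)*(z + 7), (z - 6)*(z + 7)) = z + 7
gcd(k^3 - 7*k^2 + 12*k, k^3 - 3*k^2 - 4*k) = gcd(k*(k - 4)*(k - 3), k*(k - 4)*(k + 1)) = k^2 - 4*k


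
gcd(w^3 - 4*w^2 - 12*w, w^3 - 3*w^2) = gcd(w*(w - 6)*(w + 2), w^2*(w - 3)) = w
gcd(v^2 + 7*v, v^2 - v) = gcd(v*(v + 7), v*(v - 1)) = v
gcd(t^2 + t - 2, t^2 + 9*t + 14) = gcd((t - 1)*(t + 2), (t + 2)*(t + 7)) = t + 2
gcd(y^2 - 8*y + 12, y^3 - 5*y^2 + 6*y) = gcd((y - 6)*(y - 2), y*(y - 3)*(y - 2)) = y - 2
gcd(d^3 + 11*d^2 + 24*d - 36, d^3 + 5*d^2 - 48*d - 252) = d^2 + 12*d + 36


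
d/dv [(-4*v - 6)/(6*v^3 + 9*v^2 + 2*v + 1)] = 4*(12*v^3 + 36*v^2 + 27*v + 2)/(36*v^6 + 108*v^5 + 105*v^4 + 48*v^3 + 22*v^2 + 4*v + 1)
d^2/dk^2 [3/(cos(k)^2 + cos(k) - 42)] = 3*(-4*sin(k)^4 + 171*sin(k)^2 - 153*cos(k)/4 - 3*cos(3*k)/4 - 81)/((cos(k) - 6)^3*(cos(k) + 7)^3)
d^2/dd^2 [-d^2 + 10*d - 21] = -2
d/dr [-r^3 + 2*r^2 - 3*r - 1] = -3*r^2 + 4*r - 3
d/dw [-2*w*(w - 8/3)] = 16/3 - 4*w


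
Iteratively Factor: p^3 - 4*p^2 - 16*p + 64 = (p + 4)*(p^2 - 8*p + 16) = (p - 4)*(p + 4)*(p - 4)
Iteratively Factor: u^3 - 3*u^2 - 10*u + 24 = (u - 4)*(u^2 + u - 6) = (u - 4)*(u + 3)*(u - 2)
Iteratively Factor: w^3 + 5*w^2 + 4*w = (w + 4)*(w^2 + w) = (w + 1)*(w + 4)*(w)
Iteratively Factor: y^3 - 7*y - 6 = (y + 1)*(y^2 - y - 6) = (y - 3)*(y + 1)*(y + 2)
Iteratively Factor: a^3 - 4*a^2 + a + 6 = (a + 1)*(a^2 - 5*a + 6) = (a - 3)*(a + 1)*(a - 2)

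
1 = 1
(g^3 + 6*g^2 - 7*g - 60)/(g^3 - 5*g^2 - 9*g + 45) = (g^2 + 9*g + 20)/(g^2 - 2*g - 15)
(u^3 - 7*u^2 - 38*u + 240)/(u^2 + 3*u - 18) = (u^2 - 13*u + 40)/(u - 3)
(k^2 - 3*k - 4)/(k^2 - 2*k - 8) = (k + 1)/(k + 2)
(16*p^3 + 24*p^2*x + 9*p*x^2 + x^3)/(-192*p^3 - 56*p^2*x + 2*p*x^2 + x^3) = (4*p^2 + 5*p*x + x^2)/(-48*p^2 - 2*p*x + x^2)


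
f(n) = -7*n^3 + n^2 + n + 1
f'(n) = -21*n^2 + 2*n + 1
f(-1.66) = 34.12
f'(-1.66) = -60.19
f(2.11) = -58.20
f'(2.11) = -88.27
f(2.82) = -145.21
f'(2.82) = -160.36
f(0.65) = 0.15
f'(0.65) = -6.57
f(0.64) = 0.21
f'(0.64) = -6.32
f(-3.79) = 392.65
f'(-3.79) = -308.23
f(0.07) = 1.07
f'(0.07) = 1.04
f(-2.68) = 140.24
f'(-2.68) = -155.19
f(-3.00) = 196.00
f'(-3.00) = -194.00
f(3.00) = -176.00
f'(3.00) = -182.00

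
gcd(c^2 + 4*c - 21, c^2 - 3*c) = c - 3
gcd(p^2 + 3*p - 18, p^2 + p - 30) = p + 6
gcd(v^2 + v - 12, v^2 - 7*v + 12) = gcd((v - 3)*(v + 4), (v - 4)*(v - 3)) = v - 3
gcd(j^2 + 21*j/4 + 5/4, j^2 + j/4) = j + 1/4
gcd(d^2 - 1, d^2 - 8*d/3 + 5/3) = d - 1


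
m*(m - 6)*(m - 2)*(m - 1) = m^4 - 9*m^3 + 20*m^2 - 12*m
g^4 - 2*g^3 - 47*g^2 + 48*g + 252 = (g - 7)*(g - 3)*(g + 2)*(g + 6)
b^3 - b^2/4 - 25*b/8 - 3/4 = (b - 2)*(b + 1/4)*(b + 3/2)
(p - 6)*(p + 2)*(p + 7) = p^3 + 3*p^2 - 40*p - 84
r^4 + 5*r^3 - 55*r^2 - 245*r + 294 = (r - 7)*(r - 1)*(r + 6)*(r + 7)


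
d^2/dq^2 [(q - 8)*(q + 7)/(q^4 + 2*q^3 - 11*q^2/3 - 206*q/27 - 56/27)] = 486*(243*q^8 - 46035*q^6 - 132453*q^5 + 46476*q^4 + 331409*q^3 - 35616*q^2 - 435288*q - 227920)/(19683*q^12 + 118098*q^11 + 19683*q^10 - 1159110*q^9 - 1996731*q^8 + 2599614*q^7 + 9482913*q^6 + 4482702*q^5 - 10258380*q^4 - 15086168*q^3 - 8060640*q^2 - 1938048*q - 175616)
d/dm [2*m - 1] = 2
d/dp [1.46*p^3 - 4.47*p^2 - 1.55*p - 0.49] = 4.38*p^2 - 8.94*p - 1.55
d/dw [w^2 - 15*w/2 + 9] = 2*w - 15/2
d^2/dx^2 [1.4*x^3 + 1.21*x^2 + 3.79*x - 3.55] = 8.4*x + 2.42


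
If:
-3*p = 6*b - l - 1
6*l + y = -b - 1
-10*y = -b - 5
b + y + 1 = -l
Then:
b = -15/11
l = 0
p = 101/33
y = 4/11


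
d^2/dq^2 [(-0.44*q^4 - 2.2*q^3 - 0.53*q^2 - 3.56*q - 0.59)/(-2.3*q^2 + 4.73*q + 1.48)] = (4.6552*q^6 - 28.72056*q^5 + 50.077896*q^4 + 211.897716*q^3 + 133.521912*q^2 + 63.11106*q - 17.104282)/(12.167*q^6 - 75.0651*q^5 + 130.88541*q^4 - 9.21829700000004*q^3 - 84.221916*q^2 - 31.081776*q - 3.241792)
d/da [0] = 0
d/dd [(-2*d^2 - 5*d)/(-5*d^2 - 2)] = (-25*d^2 + 8*d + 10)/(25*d^4 + 20*d^2 + 4)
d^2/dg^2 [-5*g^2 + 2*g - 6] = -10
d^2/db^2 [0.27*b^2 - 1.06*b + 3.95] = 0.540000000000000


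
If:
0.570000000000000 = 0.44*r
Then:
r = 1.30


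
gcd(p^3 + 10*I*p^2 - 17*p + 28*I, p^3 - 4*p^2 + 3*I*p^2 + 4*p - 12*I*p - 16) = p^2 + 3*I*p + 4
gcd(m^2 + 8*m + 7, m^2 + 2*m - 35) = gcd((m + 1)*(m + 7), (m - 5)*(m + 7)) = m + 7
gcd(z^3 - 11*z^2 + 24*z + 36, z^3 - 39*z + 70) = 1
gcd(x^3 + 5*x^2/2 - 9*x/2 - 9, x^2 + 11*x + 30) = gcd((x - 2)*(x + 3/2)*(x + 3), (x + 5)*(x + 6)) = 1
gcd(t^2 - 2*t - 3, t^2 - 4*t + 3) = t - 3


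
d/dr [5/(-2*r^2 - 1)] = 20*r/(2*r^2 + 1)^2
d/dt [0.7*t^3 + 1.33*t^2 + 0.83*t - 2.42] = 2.1*t^2 + 2.66*t + 0.83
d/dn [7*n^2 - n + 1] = 14*n - 1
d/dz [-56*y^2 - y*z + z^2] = -y + 2*z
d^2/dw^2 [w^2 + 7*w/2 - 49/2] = 2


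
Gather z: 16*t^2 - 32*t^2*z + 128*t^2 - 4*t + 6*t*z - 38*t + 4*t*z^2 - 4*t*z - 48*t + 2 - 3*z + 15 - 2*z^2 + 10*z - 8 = 144*t^2 - 90*t + z^2*(4*t - 2) + z*(-32*t^2 + 2*t + 7) + 9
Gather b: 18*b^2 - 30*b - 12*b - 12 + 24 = 18*b^2 - 42*b + 12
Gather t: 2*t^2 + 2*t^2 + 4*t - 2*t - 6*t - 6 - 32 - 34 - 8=4*t^2 - 4*t - 80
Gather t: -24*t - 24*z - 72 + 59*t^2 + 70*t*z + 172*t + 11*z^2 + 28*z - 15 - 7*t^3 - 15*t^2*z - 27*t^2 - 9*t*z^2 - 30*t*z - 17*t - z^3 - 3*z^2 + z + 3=-7*t^3 + t^2*(32 - 15*z) + t*(-9*z^2 + 40*z + 131) - z^3 + 8*z^2 + 5*z - 84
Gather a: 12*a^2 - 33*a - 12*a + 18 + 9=12*a^2 - 45*a + 27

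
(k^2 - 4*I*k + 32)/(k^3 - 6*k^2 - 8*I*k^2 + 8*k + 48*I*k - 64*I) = (k + 4*I)/(k^2 - 6*k + 8)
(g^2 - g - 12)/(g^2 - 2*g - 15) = (g - 4)/(g - 5)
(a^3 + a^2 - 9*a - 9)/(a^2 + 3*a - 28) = (a^3 + a^2 - 9*a - 9)/(a^2 + 3*a - 28)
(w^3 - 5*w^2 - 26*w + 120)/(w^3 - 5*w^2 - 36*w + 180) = (w^2 + w - 20)/(w^2 + w - 30)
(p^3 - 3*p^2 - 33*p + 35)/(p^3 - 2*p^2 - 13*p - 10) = (-p^3 + 3*p^2 + 33*p - 35)/(-p^3 + 2*p^2 + 13*p + 10)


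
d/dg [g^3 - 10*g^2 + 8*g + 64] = 3*g^2 - 20*g + 8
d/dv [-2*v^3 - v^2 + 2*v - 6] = -6*v^2 - 2*v + 2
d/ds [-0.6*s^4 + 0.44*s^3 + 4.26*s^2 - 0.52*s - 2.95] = -2.4*s^3 + 1.32*s^2 + 8.52*s - 0.52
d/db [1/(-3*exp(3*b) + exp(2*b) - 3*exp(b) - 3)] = (9*exp(2*b) - 2*exp(b) + 3)*exp(b)/(3*exp(3*b) - exp(2*b) + 3*exp(b) + 3)^2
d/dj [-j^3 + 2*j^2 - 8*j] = -3*j^2 + 4*j - 8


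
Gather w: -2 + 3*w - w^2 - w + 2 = -w^2 + 2*w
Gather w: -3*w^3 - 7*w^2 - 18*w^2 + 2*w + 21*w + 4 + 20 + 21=-3*w^3 - 25*w^2 + 23*w + 45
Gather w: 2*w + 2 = 2*w + 2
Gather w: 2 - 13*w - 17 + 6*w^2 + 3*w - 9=6*w^2 - 10*w - 24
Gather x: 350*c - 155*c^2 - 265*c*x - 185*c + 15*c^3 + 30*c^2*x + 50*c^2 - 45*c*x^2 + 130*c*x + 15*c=15*c^3 - 105*c^2 - 45*c*x^2 + 180*c + x*(30*c^2 - 135*c)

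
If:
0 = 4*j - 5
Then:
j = 5/4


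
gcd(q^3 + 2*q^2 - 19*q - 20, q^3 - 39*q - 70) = q + 5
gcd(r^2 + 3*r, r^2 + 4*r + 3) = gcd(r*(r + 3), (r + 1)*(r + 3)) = r + 3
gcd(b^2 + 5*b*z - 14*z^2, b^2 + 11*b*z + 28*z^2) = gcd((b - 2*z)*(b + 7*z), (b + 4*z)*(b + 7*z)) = b + 7*z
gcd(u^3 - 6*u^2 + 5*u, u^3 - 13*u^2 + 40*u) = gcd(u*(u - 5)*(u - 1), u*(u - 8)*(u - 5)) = u^2 - 5*u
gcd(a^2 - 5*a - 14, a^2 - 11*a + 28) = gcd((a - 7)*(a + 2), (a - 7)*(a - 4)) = a - 7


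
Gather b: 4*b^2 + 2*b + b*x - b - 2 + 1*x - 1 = 4*b^2 + b*(x + 1) + x - 3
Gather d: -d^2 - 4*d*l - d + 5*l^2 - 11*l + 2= -d^2 + d*(-4*l - 1) + 5*l^2 - 11*l + 2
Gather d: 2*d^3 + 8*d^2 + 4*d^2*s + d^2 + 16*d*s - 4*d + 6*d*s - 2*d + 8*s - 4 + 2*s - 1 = 2*d^3 + d^2*(4*s + 9) + d*(22*s - 6) + 10*s - 5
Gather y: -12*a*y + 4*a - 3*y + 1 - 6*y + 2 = 4*a + y*(-12*a - 9) + 3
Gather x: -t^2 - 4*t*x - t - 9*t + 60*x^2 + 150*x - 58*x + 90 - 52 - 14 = -t^2 - 10*t + 60*x^2 + x*(92 - 4*t) + 24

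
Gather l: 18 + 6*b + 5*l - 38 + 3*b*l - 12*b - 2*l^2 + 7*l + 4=-6*b - 2*l^2 + l*(3*b + 12) - 16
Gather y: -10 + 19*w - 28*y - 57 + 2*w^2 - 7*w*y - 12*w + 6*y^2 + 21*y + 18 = 2*w^2 + 7*w + 6*y^2 + y*(-7*w - 7) - 49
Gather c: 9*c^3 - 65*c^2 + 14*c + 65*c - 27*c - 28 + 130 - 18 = 9*c^3 - 65*c^2 + 52*c + 84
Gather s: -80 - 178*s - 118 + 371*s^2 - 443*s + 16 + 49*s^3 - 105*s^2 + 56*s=49*s^3 + 266*s^2 - 565*s - 182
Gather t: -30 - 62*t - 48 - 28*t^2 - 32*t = -28*t^2 - 94*t - 78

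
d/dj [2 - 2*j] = -2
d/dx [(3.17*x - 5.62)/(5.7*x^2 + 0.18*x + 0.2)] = (-18.069*x^2 + 64.068*x + 1.6456)/(32.49*x^4 + 2.052*x^3 + 2.3124*x^2 + 0.072*x + 0.04)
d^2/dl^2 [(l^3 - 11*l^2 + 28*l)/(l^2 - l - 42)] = 120/(l^3 + 18*l^2 + 108*l + 216)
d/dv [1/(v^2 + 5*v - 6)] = (-2*v - 5)/(v^2 + 5*v - 6)^2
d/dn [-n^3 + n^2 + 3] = n*(2 - 3*n)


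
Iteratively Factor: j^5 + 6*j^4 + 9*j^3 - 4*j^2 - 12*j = (j + 2)*(j^4 + 4*j^3 + j^2 - 6*j) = (j + 2)^2*(j^3 + 2*j^2 - 3*j) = (j + 2)^2*(j + 3)*(j^2 - j) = j*(j + 2)^2*(j + 3)*(j - 1)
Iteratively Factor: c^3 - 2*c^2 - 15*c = (c - 5)*(c^2 + 3*c) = (c - 5)*(c + 3)*(c)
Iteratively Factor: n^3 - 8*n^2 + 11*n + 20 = (n - 5)*(n^2 - 3*n - 4) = (n - 5)*(n - 4)*(n + 1)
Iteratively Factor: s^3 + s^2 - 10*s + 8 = (s - 2)*(s^2 + 3*s - 4) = (s - 2)*(s - 1)*(s + 4)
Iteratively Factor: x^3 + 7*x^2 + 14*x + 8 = (x + 4)*(x^2 + 3*x + 2) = (x + 1)*(x + 4)*(x + 2)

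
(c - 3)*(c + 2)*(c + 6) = c^3 + 5*c^2 - 12*c - 36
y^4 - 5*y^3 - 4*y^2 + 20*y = y*(y - 5)*(y - 2)*(y + 2)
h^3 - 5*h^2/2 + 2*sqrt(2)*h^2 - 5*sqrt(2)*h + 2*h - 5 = (h - 5/2)*(h + sqrt(2))^2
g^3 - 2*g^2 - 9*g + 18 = (g - 3)*(g - 2)*(g + 3)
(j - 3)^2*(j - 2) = j^3 - 8*j^2 + 21*j - 18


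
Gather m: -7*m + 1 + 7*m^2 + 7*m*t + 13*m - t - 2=7*m^2 + m*(7*t + 6) - t - 1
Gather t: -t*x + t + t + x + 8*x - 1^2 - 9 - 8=t*(2 - x) + 9*x - 18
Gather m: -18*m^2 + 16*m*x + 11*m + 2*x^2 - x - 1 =-18*m^2 + m*(16*x + 11) + 2*x^2 - x - 1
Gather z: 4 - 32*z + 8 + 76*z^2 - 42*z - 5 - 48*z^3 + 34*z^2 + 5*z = -48*z^3 + 110*z^2 - 69*z + 7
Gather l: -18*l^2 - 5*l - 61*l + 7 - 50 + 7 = -18*l^2 - 66*l - 36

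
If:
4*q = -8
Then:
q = -2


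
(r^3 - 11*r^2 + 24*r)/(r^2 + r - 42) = r*(r^2 - 11*r + 24)/(r^2 + r - 42)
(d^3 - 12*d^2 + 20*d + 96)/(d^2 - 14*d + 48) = d + 2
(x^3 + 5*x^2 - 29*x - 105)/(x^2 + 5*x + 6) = (x^2 + 2*x - 35)/(x + 2)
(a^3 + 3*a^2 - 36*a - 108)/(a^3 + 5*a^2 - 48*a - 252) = (a^2 - 3*a - 18)/(a^2 - a - 42)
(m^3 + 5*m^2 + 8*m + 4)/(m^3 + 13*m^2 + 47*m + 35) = (m^2 + 4*m + 4)/(m^2 + 12*m + 35)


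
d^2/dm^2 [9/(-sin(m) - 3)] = 9*(sin(m)^2 - 3*sin(m) - 2)/(sin(m) + 3)^3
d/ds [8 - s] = -1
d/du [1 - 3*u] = -3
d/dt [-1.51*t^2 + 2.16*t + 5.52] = 2.16 - 3.02*t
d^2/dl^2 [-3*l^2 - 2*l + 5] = -6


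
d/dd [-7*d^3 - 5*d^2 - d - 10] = -21*d^2 - 10*d - 1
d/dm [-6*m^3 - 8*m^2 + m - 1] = -18*m^2 - 16*m + 1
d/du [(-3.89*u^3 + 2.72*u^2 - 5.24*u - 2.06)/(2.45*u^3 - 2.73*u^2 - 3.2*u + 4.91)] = (3.95569999999999*u^4 + 50.572*u^3 - 65.1679*u^2 + 15.4628*u - 32.3204)/(6.0025*u^6 - 13.377*u^5 - 8.2271*u^4 + 41.531*u^3 - 16.5686*u^2 - 31.424*u + 24.1081)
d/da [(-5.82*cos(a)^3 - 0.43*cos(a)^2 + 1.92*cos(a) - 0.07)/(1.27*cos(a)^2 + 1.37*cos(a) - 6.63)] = (7.3914*cos(a)^4 + 15.9468*cos(a)^3 - 112.7323*cos(a)^2 - 5.8796*cos(a) + 12.6337)*sin(a)/(1.6129*cos(a)^4 + 3.4798*cos(a)^3 - 14.9633*cos(a)^2 - 18.1662*cos(a) + 43.9569)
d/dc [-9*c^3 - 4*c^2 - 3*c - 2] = -27*c^2 - 8*c - 3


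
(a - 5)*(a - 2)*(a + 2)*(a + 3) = a^4 - 2*a^3 - 19*a^2 + 8*a + 60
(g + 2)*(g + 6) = g^2 + 8*g + 12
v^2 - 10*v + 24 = (v - 6)*(v - 4)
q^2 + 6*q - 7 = (q - 1)*(q + 7)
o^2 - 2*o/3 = o*(o - 2/3)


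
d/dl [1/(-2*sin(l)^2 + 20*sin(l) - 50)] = cos(l)/(sin(l) - 5)^3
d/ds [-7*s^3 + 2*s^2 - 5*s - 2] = -21*s^2 + 4*s - 5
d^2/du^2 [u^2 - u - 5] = 2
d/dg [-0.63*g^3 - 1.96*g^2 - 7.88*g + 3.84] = -1.89*g^2 - 3.92*g - 7.88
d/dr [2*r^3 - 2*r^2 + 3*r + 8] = 6*r^2 - 4*r + 3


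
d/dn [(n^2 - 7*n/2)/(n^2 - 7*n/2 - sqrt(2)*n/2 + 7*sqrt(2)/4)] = -sqrt(2)/(2*n^2 - 2*sqrt(2)*n + 1)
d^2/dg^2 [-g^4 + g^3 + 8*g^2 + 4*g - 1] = -12*g^2 + 6*g + 16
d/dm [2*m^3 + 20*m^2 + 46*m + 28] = 6*m^2 + 40*m + 46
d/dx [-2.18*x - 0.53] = -2.18000000000000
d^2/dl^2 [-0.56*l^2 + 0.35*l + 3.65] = -1.12000000000000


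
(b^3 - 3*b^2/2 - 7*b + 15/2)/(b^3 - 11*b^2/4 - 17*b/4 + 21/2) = 2*(2*b^2 + 3*b - 5)/(4*b^2 + b - 14)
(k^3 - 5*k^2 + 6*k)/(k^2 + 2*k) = (k^2 - 5*k + 6)/(k + 2)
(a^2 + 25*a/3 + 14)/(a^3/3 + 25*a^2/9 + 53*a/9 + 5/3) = 3*(3*a^2 + 25*a + 42)/(3*a^3 + 25*a^2 + 53*a + 15)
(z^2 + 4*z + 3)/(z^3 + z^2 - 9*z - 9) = 1/(z - 3)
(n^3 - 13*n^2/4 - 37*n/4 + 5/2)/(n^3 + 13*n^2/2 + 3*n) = (4*n^3 - 13*n^2 - 37*n + 10)/(2*n*(2*n^2 + 13*n + 6))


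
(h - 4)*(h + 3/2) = h^2 - 5*h/2 - 6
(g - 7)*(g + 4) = g^2 - 3*g - 28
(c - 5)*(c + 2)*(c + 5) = c^3 + 2*c^2 - 25*c - 50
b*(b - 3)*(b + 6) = b^3 + 3*b^2 - 18*b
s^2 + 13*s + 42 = (s + 6)*(s + 7)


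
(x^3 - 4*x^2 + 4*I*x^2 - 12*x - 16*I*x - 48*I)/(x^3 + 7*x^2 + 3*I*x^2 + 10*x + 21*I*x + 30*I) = (x^2 + x*(-6 + 4*I) - 24*I)/(x^2 + x*(5 + 3*I) + 15*I)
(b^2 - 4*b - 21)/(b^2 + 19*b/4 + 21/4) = 4*(b - 7)/(4*b + 7)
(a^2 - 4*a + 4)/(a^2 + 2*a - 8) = (a - 2)/(a + 4)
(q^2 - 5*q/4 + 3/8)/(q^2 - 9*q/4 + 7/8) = (4*q - 3)/(4*q - 7)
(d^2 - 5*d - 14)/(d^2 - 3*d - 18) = (-d^2 + 5*d + 14)/(-d^2 + 3*d + 18)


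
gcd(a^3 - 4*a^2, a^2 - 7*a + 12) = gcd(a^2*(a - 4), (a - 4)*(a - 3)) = a - 4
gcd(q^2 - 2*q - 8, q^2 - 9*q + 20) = q - 4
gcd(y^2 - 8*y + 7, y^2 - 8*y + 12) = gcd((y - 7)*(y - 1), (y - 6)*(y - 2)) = 1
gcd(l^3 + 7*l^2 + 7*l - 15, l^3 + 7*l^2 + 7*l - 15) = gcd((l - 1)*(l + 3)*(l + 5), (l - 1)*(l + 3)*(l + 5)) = l^3 + 7*l^2 + 7*l - 15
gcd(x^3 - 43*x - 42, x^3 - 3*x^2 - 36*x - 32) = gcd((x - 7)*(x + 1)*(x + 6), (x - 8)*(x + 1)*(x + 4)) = x + 1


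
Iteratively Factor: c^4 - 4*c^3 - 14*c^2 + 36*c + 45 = (c - 5)*(c^3 + c^2 - 9*c - 9) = (c - 5)*(c + 3)*(c^2 - 2*c - 3) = (c - 5)*(c - 3)*(c + 3)*(c + 1)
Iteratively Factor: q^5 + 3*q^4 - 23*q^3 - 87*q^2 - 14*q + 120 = (q + 2)*(q^4 + q^3 - 25*q^2 - 37*q + 60) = (q + 2)*(q + 4)*(q^3 - 3*q^2 - 13*q + 15) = (q + 2)*(q + 3)*(q + 4)*(q^2 - 6*q + 5) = (q - 5)*(q + 2)*(q + 3)*(q + 4)*(q - 1)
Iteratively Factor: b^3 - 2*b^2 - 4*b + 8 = (b - 2)*(b^2 - 4) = (b - 2)^2*(b + 2)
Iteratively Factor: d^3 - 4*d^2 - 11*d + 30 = (d - 5)*(d^2 + d - 6) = (d - 5)*(d - 2)*(d + 3)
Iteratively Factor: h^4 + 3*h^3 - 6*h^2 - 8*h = (h + 1)*(h^3 + 2*h^2 - 8*h) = h*(h + 1)*(h^2 + 2*h - 8) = h*(h + 1)*(h + 4)*(h - 2)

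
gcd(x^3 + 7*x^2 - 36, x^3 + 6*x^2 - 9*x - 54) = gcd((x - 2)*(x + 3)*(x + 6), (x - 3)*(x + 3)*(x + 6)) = x^2 + 9*x + 18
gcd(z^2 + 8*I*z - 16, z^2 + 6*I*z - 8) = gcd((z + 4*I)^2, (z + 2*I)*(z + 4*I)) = z + 4*I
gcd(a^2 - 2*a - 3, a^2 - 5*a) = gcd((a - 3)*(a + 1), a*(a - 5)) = 1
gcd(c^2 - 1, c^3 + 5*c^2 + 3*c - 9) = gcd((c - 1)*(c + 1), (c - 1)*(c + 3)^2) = c - 1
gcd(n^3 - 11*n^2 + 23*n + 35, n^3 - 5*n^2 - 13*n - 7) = n^2 - 6*n - 7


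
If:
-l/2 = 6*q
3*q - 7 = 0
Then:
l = -28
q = 7/3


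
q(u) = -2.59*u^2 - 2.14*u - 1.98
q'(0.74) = -5.97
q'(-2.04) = 8.43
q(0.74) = -4.98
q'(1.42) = -9.50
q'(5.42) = -30.22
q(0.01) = -2.00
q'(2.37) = -14.42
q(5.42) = -89.66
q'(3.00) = -17.68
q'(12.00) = -64.30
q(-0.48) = -1.55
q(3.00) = -31.71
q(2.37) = -21.60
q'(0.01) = -2.19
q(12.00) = -400.62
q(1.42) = -10.24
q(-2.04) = -8.39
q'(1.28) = -8.77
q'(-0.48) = 0.35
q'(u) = -5.18*u - 2.14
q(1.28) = -8.96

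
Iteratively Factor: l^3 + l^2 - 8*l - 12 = (l - 3)*(l^2 + 4*l + 4) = (l - 3)*(l + 2)*(l + 2)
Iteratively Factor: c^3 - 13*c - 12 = (c + 3)*(c^2 - 3*c - 4) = (c - 4)*(c + 3)*(c + 1)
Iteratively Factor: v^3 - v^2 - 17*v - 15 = (v - 5)*(v^2 + 4*v + 3) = (v - 5)*(v + 1)*(v + 3)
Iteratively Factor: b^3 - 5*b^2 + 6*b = (b)*(b^2 - 5*b + 6) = b*(b - 2)*(b - 3)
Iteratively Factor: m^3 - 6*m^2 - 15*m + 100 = (m - 5)*(m^2 - m - 20) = (m - 5)^2*(m + 4)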